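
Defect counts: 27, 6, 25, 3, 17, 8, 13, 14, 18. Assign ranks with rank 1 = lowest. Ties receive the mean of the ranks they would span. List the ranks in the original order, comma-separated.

Sorted (ascending): 3, 6, 8, 13, 14, 17, 18, 25, 27
No ties — each value takes its position as its rank.

9, 2, 8, 1, 6, 3, 4, 5, 7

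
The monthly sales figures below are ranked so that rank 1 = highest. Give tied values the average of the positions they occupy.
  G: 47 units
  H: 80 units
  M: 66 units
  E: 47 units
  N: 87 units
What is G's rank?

4.5

Sorted (descending): 87, 80, 66, 47, 47
The 2 values of 47 occupy positions 4–5 → average rank (4+5)/2 = 4.5.
G has value 47 units → rank 4.5.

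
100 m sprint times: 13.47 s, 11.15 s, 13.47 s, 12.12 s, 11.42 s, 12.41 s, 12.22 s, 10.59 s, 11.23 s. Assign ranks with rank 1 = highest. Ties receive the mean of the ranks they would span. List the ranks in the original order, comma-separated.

Sorted (descending): 13.47, 13.47, 12.41, 12.22, 12.12, 11.42, 11.23, 11.15, 10.59
The 2 values of 13.47 occupy positions 1–2 → average rank (1+2)/2 = 1.5.

1.5, 8, 1.5, 5, 6, 3, 4, 9, 7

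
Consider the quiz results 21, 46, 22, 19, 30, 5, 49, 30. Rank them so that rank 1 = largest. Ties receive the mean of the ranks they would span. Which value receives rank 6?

Sorted (descending): 49, 46, 30, 30, 22, 21, 19, 5
The 2 values of 30 occupy positions 3–4 → average rank (3+4)/2 = 3.5.
Rank 6 → value 21.

21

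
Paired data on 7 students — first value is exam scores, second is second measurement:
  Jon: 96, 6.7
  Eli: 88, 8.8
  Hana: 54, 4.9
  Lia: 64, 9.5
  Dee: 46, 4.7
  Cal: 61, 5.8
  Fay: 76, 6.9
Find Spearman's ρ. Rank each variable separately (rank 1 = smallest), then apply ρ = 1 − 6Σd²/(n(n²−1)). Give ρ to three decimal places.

0.679

Ranks of variable 1: 7, 6, 2, 4, 1, 3, 5
Ranks of variable 2: 4, 6, 2, 7, 1, 3, 5
d = r₁ − r₂: 3, 0, 0, -3, 0, 0, 0
d²: 9, 0, 0, 9, 0, 0, 0; Σd² = 18
ρ = 1 − 6·18/(7·48) = 1 − 108/336 = 0.679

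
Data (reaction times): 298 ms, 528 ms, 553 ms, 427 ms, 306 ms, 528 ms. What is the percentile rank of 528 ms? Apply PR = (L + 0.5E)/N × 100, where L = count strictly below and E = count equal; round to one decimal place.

N = 6.
Strictly below 528: 3. Equal to 528: 2.
PR = (3 + 0.5·2)/6 × 100 = 66.7

66.7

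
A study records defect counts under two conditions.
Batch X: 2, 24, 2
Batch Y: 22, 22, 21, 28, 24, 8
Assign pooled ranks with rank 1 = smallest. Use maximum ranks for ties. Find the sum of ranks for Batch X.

12

Sorted (ascending): 2, 2, 8, 21, 22, 22, 24, 24, 28
The 2 values of 2 occupy positions 1–2 → each gets rank 2.
The 2 values of 22 occupy positions 5–6 → each gets rank 6.
The 2 values of 24 occupy positions 7–8 → each gets rank 8.
Batch X values → pooled ranks: 2→2, 24→8, 2→2
Rank sum = 2 + 8 + 2 = 12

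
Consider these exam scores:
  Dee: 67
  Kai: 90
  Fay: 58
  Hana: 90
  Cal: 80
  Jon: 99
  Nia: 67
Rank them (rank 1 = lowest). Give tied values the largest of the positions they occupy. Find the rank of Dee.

3

Sorted (ascending): 58, 67, 67, 80, 90, 90, 99
The 2 values of 67 occupy positions 2–3 → each gets rank 3.
The 2 values of 90 occupy positions 5–6 → each gets rank 6.
Dee has value 67 → rank 3.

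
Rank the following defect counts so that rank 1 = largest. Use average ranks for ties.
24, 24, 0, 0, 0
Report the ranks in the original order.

1.5, 1.5, 4, 4, 4

Sorted (descending): 24, 24, 0, 0, 0
The 2 values of 24 occupy positions 1–2 → average rank (1+2)/2 = 1.5.
The 3 values of 0 occupy positions 3–5 → average rank 4.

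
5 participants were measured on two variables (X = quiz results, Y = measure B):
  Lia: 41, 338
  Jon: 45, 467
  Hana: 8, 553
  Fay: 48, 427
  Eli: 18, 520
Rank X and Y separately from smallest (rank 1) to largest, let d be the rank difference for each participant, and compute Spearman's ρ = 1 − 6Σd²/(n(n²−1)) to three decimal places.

-0.700

Ranks of variable 1: 3, 4, 1, 5, 2
Ranks of variable 2: 1, 3, 5, 2, 4
d = r₁ − r₂: 2, 1, -4, 3, -2
d²: 4, 1, 16, 9, 4; Σd² = 34
ρ = 1 − 6·34/(5·24) = 1 − 204/120 = -0.700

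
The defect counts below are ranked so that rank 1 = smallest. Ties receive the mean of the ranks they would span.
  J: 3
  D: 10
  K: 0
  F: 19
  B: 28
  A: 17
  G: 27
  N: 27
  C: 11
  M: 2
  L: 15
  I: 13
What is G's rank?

Sorted (ascending): 0, 2, 3, 10, 11, 13, 15, 17, 19, 27, 27, 28
The 2 values of 27 occupy positions 10–11 → average rank (10+11)/2 = 10.5.
G has value 27 → rank 10.5.

10.5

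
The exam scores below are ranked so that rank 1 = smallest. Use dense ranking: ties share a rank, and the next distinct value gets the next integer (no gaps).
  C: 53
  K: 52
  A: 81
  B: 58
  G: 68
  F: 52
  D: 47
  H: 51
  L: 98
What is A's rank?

7

Sorted (ascending): 47, 51, 52, 52, 53, 58, 68, 81, 98
The 2 values of 52 share dense rank 3.
Remaining distinct values take the next consecutive integers.
A has value 81 → rank 7.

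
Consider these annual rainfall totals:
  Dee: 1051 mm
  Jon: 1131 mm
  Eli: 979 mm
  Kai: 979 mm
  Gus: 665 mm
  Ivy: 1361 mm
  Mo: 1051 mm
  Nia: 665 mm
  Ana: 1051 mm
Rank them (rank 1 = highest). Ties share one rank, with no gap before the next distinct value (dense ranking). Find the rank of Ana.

Sorted (descending): 1361, 1131, 1051, 1051, 1051, 979, 979, 665, 665
The 3 values of 1051 share dense rank 3.
The 2 values of 979 share dense rank 4.
The 2 values of 665 share dense rank 5.
Remaining distinct values take the next consecutive integers.
Ana has value 1051 mm → rank 3.

3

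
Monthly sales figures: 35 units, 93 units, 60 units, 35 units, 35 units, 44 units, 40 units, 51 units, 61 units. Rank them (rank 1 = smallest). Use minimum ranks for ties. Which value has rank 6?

51

Sorted (ascending): 35, 35, 35, 40, 44, 51, 60, 61, 93
The 3 values of 35 occupy positions 1–3 → each gets rank 1.
Rank 6 → value 51.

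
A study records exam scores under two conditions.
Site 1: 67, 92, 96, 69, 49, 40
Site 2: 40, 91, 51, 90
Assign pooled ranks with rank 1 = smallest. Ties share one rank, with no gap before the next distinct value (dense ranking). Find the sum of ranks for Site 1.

Sorted (ascending): 40, 40, 49, 51, 67, 69, 90, 91, 92, 96
The 2 values of 40 share dense rank 1.
Remaining distinct values take the next consecutive integers.
Site 1 values → pooled ranks: 67→4, 92→8, 96→9, 69→5, 49→2, 40→1
Rank sum = 4 + 8 + 9 + 5 + 2 + 1 = 29

29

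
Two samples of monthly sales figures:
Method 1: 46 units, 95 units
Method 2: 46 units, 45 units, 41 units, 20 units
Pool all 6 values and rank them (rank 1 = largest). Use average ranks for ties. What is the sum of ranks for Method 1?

3.5

Sorted (descending): 95, 46, 46, 45, 41, 20
The 2 values of 46 occupy positions 2–3 → average rank (2+3)/2 = 2.5.
Method 1 values → pooled ranks: 46→2.5, 95→1
Rank sum = 2.5 + 1 = 3.5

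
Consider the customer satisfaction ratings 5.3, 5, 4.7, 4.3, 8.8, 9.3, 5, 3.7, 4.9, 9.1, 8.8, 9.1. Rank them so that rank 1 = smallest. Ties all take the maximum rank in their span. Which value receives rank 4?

Sorted (ascending): 3.7, 4.3, 4.7, 4.9, 5, 5, 5.3, 8.8, 8.8, 9.1, 9.1, 9.3
The 2 values of 5 occupy positions 5–6 → each gets rank 6.
The 2 values of 8.8 occupy positions 8–9 → each gets rank 9.
The 2 values of 9.1 occupy positions 10–11 → each gets rank 11.
Rank 4 → value 4.9.

4.9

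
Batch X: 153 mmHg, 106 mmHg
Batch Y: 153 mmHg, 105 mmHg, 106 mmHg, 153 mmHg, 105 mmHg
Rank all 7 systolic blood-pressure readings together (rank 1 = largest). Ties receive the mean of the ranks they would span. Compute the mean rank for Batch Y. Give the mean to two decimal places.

4.30

Sorted (descending): 153, 153, 153, 106, 106, 105, 105
The 3 values of 153 occupy positions 1–3 → average rank 2.
The 2 values of 106 occupy positions 4–5 → average rank (4+5)/2 = 4.5.
The 2 values of 105 occupy positions 6–7 → average rank (6+7)/2 = 6.5.
Batch Y values → pooled ranks: 153→2, 105→6.5, 106→4.5, 153→2, 105→6.5
Mean rank = (2 + 6.5 + 4.5 + 2 + 6.5) / 5 = 4.30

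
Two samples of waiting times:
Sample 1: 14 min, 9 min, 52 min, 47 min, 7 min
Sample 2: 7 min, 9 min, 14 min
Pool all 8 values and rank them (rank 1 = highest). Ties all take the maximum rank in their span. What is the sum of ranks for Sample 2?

Sorted (descending): 52, 47, 14, 14, 9, 9, 7, 7
The 2 values of 14 occupy positions 3–4 → each gets rank 4.
The 2 values of 9 occupy positions 5–6 → each gets rank 6.
The 2 values of 7 occupy positions 7–8 → each gets rank 8.
Sample 2 values → pooled ranks: 7→8, 9→6, 14→4
Rank sum = 8 + 6 + 4 = 18

18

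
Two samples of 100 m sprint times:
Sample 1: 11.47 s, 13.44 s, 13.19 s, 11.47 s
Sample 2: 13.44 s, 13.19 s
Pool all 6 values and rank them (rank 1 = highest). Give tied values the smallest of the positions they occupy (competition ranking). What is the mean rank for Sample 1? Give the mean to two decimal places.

Sorted (descending): 13.44, 13.44, 13.19, 13.19, 11.47, 11.47
The 2 values of 13.44 occupy positions 1–2 → each gets rank 1.
The 2 values of 13.19 occupy positions 3–4 → each gets rank 3.
The 2 values of 11.47 occupy positions 5–6 → each gets rank 5.
Sample 1 values → pooled ranks: 11.47→5, 13.44→1, 13.19→3, 11.47→5
Mean rank = (5 + 1 + 3 + 5) / 4 = 3.50

3.50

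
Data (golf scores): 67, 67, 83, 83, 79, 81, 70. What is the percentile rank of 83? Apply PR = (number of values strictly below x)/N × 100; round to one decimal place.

71.4

N = 7.
Strictly below 83: 5. Equal to 83: 2.
PR = 5/7 × 100 = 71.4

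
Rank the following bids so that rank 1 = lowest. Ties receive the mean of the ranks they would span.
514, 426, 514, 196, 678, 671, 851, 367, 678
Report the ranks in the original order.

Sorted (ascending): 196, 367, 426, 514, 514, 671, 678, 678, 851
The 2 values of 514 occupy positions 4–5 → average rank (4+5)/2 = 4.5.
The 2 values of 678 occupy positions 7–8 → average rank (7+8)/2 = 7.5.

4.5, 3, 4.5, 1, 7.5, 6, 9, 2, 7.5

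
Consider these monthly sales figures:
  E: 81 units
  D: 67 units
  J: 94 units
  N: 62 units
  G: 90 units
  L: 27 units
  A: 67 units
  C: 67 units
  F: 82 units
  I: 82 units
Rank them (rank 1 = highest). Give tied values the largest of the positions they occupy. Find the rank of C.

Sorted (descending): 94, 90, 82, 82, 81, 67, 67, 67, 62, 27
The 2 values of 82 occupy positions 3–4 → each gets rank 4.
The 3 values of 67 occupy positions 6–8 → each gets rank 8.
C has value 67 units → rank 8.

8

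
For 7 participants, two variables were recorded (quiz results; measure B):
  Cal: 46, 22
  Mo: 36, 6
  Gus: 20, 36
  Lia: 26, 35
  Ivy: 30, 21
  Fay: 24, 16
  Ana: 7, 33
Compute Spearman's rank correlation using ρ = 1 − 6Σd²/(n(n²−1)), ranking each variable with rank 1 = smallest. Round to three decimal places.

Ranks of variable 1: 7, 6, 2, 4, 5, 3, 1
Ranks of variable 2: 4, 1, 7, 6, 3, 2, 5
d = r₁ − r₂: 3, 5, -5, -2, 2, 1, -4
d²: 9, 25, 25, 4, 4, 1, 16; Σd² = 84
ρ = 1 − 6·84/(7·48) = 1 − 504/336 = -0.500

-0.500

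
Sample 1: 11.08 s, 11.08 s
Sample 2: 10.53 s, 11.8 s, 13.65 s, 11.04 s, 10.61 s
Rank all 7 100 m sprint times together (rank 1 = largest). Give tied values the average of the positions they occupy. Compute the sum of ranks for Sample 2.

21

Sorted (descending): 13.65, 11.8, 11.08, 11.08, 11.04, 10.61, 10.53
The 2 values of 11.08 occupy positions 3–4 → average rank (3+4)/2 = 3.5.
Sample 2 values → pooled ranks: 10.53→7, 11.8→2, 13.65→1, 11.04→5, 10.61→6
Rank sum = 7 + 2 + 1 + 5 + 6 = 21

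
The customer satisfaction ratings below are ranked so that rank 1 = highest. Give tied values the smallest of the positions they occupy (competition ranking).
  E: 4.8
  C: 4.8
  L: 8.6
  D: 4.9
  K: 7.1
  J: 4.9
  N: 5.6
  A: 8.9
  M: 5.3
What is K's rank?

Sorted (descending): 8.9, 8.6, 7.1, 5.6, 5.3, 4.9, 4.9, 4.8, 4.8
The 2 values of 4.9 occupy positions 6–7 → each gets rank 6.
The 2 values of 4.8 occupy positions 8–9 → each gets rank 8.
K has value 7.1 → rank 3.

3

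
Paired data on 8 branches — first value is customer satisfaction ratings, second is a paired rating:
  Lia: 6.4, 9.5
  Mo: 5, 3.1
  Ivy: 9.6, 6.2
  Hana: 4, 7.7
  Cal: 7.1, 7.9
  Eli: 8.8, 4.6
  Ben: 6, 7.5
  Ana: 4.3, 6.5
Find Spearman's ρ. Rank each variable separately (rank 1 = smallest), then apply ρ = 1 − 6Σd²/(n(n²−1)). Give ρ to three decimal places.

Ranks of variable 1: 5, 3, 8, 1, 6, 7, 4, 2
Ranks of variable 2: 8, 1, 3, 6, 7, 2, 5, 4
d = r₁ − r₂: -3, 2, 5, -5, -1, 5, -1, -2
d²: 9, 4, 25, 25, 1, 25, 1, 4; Σd² = 94
ρ = 1 − 6·94/(8·63) = 1 − 564/504 = -0.119

-0.119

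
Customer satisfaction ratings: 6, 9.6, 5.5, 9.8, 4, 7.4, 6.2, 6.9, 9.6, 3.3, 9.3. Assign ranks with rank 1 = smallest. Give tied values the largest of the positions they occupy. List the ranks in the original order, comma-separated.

Sorted (ascending): 3.3, 4, 5.5, 6, 6.2, 6.9, 7.4, 9.3, 9.6, 9.6, 9.8
The 2 values of 9.6 occupy positions 9–10 → each gets rank 10.

4, 10, 3, 11, 2, 7, 5, 6, 10, 1, 8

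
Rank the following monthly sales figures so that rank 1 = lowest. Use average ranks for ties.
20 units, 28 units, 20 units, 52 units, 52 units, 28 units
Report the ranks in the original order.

Sorted (ascending): 20, 20, 28, 28, 52, 52
The 2 values of 20 occupy positions 1–2 → average rank (1+2)/2 = 1.5.
The 2 values of 28 occupy positions 3–4 → average rank (3+4)/2 = 3.5.
The 2 values of 52 occupy positions 5–6 → average rank (5+6)/2 = 5.5.

1.5, 3.5, 1.5, 5.5, 5.5, 3.5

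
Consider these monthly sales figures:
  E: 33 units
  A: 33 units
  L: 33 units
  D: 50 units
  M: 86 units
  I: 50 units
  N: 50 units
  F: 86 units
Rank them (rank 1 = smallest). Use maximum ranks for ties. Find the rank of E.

Sorted (ascending): 33, 33, 33, 50, 50, 50, 86, 86
The 3 values of 33 occupy positions 1–3 → each gets rank 3.
The 3 values of 50 occupy positions 4–6 → each gets rank 6.
The 2 values of 86 occupy positions 7–8 → each gets rank 8.
E has value 33 units → rank 3.

3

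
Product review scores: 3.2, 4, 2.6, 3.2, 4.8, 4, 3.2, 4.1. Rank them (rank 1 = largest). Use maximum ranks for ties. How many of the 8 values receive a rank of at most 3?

2

Sorted (descending): 4.8, 4.1, 4, 4, 3.2, 3.2, 3.2, 2.6
The 2 values of 4 occupy positions 3–4 → each gets rank 4.
The 3 values of 3.2 occupy positions 5–7 → each gets rank 7.
Ranks ≤ 3: {1, 2} → 2 values.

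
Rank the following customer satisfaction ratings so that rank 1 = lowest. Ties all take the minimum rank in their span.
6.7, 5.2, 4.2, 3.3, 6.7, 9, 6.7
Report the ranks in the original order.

4, 3, 2, 1, 4, 7, 4

Sorted (ascending): 3.3, 4.2, 5.2, 6.7, 6.7, 6.7, 9
The 3 values of 6.7 occupy positions 4–6 → each gets rank 4.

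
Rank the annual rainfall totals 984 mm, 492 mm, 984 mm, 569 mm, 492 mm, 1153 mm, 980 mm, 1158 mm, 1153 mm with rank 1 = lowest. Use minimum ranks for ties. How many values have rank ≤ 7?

Sorted (ascending): 492, 492, 569, 980, 984, 984, 1153, 1153, 1158
The 2 values of 492 occupy positions 1–2 → each gets rank 1.
The 2 values of 984 occupy positions 5–6 → each gets rank 5.
The 2 values of 1153 occupy positions 7–8 → each gets rank 7.
Ranks ≤ 7: {1, 1, 3, 4, 5, 5, 7, 7} → 8 values.

8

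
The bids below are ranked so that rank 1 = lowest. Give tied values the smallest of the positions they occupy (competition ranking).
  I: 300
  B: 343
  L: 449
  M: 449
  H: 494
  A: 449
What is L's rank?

3

Sorted (ascending): 300, 343, 449, 449, 449, 494
The 3 values of 449 occupy positions 3–5 → each gets rank 3.
L has value 449 → rank 3.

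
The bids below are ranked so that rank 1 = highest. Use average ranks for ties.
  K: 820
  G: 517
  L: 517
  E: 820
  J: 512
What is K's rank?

1.5

Sorted (descending): 820, 820, 517, 517, 512
The 2 values of 820 occupy positions 1–2 → average rank (1+2)/2 = 1.5.
The 2 values of 517 occupy positions 3–4 → average rank (3+4)/2 = 3.5.
K has value 820 → rank 1.5.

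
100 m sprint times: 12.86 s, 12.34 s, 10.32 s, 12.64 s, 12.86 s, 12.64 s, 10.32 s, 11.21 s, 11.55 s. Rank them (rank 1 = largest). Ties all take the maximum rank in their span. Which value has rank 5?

12.34

Sorted (descending): 12.86, 12.86, 12.64, 12.64, 12.34, 11.55, 11.21, 10.32, 10.32
The 2 values of 12.86 occupy positions 1–2 → each gets rank 2.
The 2 values of 12.64 occupy positions 3–4 → each gets rank 4.
The 2 values of 10.32 occupy positions 8–9 → each gets rank 9.
Rank 5 → value 12.34.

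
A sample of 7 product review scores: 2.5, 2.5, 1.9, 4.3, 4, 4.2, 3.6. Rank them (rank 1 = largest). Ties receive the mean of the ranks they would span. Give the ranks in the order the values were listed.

5.5, 5.5, 7, 1, 3, 2, 4

Sorted (descending): 4.3, 4.2, 4, 3.6, 2.5, 2.5, 1.9
The 2 values of 2.5 occupy positions 5–6 → average rank (5+6)/2 = 5.5.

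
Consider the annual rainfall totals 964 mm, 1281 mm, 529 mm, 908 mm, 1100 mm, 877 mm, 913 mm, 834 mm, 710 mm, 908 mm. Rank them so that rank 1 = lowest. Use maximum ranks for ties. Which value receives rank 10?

1281

Sorted (ascending): 529, 710, 834, 877, 908, 908, 913, 964, 1100, 1281
The 2 values of 908 occupy positions 5–6 → each gets rank 6.
Rank 10 → value 1281.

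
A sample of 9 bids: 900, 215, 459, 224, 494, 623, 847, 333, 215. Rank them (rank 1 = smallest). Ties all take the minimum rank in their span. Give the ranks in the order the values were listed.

9, 1, 5, 3, 6, 7, 8, 4, 1

Sorted (ascending): 215, 215, 224, 333, 459, 494, 623, 847, 900
The 2 values of 215 occupy positions 1–2 → each gets rank 1.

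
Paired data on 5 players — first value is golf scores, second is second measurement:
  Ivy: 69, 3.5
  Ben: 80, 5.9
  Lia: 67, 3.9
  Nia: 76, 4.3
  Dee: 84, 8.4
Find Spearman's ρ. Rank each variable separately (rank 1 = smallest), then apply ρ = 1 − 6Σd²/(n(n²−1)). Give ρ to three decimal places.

0.900

Ranks of variable 1: 2, 4, 1, 3, 5
Ranks of variable 2: 1, 4, 2, 3, 5
d = r₁ − r₂: 1, 0, -1, 0, 0
d²: 1, 0, 1, 0, 0; Σd² = 2
ρ = 1 − 6·2/(5·24) = 1 − 12/120 = 0.900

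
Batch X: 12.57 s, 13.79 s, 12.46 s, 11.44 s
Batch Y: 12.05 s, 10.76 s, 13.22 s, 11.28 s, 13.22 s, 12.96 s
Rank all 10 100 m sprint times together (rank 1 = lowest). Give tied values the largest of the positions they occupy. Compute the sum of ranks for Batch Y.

32

Sorted (ascending): 10.76, 11.28, 11.44, 12.05, 12.46, 12.57, 12.96, 13.22, 13.22, 13.79
The 2 values of 13.22 occupy positions 8–9 → each gets rank 9.
Batch Y values → pooled ranks: 12.05→4, 10.76→1, 13.22→9, 11.28→2, 13.22→9, 12.96→7
Rank sum = 4 + 1 + 9 + 2 + 9 + 7 = 32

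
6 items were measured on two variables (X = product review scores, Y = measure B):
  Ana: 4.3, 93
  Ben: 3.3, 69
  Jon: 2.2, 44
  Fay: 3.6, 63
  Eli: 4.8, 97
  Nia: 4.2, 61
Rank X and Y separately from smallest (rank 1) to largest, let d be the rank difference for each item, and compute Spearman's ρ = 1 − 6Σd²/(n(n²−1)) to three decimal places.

Ranks of variable 1: 5, 2, 1, 3, 6, 4
Ranks of variable 2: 5, 4, 1, 3, 6, 2
d = r₁ − r₂: 0, -2, 0, 0, 0, 2
d²: 0, 4, 0, 0, 0, 4; Σd² = 8
ρ = 1 − 6·8/(6·35) = 1 − 48/210 = 0.771

0.771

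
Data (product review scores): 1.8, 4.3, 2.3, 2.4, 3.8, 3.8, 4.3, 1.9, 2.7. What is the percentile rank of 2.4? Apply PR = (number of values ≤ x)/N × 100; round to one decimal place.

N = 9.
Strictly below 2.4: 3. Equal to 2.4: 1.
PR = 4/9 × 100 = 44.4

44.4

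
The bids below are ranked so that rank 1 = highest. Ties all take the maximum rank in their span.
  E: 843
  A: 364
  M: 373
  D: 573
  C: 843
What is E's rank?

Sorted (descending): 843, 843, 573, 373, 364
The 2 values of 843 occupy positions 1–2 → each gets rank 2.
E has value 843 → rank 2.

2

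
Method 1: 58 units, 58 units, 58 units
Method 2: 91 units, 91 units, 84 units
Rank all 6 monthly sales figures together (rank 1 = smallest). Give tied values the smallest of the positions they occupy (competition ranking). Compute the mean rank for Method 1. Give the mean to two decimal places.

1.00

Sorted (ascending): 58, 58, 58, 84, 91, 91
The 3 values of 58 occupy positions 1–3 → each gets rank 1.
The 2 values of 91 occupy positions 5–6 → each gets rank 5.
Method 1 values → pooled ranks: 58→1, 58→1, 58→1
Mean rank = (1 + 1 + 1) / 3 = 1.00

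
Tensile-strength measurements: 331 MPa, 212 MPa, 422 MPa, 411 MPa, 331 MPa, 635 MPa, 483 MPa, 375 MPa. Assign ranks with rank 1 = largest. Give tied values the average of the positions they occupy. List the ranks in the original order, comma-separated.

Sorted (descending): 635, 483, 422, 411, 375, 331, 331, 212
The 2 values of 331 occupy positions 6–7 → average rank (6+7)/2 = 6.5.

6.5, 8, 3, 4, 6.5, 1, 2, 5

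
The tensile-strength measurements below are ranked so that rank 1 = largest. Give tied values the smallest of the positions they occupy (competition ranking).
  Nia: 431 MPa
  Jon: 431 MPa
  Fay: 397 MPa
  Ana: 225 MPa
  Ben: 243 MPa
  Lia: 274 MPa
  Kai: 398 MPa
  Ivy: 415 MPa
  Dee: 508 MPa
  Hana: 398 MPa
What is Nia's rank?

2

Sorted (descending): 508, 431, 431, 415, 398, 398, 397, 274, 243, 225
The 2 values of 431 occupy positions 2–3 → each gets rank 2.
The 2 values of 398 occupy positions 5–6 → each gets rank 5.
Nia has value 431 MPa → rank 2.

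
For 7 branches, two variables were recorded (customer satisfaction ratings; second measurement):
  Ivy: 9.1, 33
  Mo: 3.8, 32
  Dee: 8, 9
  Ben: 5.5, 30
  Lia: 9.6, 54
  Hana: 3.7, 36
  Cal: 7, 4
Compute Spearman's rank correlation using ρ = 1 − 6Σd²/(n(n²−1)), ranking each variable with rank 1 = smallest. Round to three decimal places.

0.143

Ranks of variable 1: 6, 2, 5, 3, 7, 1, 4
Ranks of variable 2: 5, 4, 2, 3, 7, 6, 1
d = r₁ − r₂: 1, -2, 3, 0, 0, -5, 3
d²: 1, 4, 9, 0, 0, 25, 9; Σd² = 48
ρ = 1 − 6·48/(7·48) = 1 − 288/336 = 0.143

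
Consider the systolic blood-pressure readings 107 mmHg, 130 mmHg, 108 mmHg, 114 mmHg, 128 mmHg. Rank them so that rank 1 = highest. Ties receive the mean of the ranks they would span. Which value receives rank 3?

114

Sorted (descending): 130, 128, 114, 108, 107
No ties — each value takes its position as its rank.
Rank 3 → value 114.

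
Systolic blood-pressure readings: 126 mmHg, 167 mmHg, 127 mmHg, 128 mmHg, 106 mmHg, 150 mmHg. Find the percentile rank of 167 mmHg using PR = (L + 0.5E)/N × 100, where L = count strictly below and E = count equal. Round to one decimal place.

N = 6.
Strictly below 167: 5. Equal to 167: 1.
PR = (5 + 0.5·1)/6 × 100 = 91.7

91.7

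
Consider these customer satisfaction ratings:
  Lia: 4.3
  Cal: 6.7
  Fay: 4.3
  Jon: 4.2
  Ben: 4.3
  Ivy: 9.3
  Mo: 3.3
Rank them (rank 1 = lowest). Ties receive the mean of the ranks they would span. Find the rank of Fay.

4

Sorted (ascending): 3.3, 4.2, 4.3, 4.3, 4.3, 6.7, 9.3
The 3 values of 4.3 occupy positions 3–5 → average rank 4.
Fay has value 4.3 → rank 4.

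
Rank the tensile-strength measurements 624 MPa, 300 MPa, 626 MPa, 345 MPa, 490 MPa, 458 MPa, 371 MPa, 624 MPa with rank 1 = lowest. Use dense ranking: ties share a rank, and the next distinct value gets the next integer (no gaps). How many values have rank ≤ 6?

Sorted (ascending): 300, 345, 371, 458, 490, 624, 624, 626
The 2 values of 624 share dense rank 6.
Remaining distinct values take the next consecutive integers.
Ranks ≤ 6: {1, 2, 3, 4, 5, 6, 6} → 7 values.

7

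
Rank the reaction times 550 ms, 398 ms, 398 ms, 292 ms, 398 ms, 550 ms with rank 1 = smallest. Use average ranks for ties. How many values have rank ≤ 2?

1

Sorted (ascending): 292, 398, 398, 398, 550, 550
The 3 values of 398 occupy positions 2–4 → average rank 3.
The 2 values of 550 occupy positions 5–6 → average rank (5+6)/2 = 5.5.
Ranks ≤ 2: {1} → 1 value.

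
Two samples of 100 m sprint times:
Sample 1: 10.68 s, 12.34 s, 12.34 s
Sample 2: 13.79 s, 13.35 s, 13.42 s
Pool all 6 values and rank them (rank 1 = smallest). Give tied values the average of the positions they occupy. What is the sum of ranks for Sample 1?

Sorted (ascending): 10.68, 12.34, 12.34, 13.35, 13.42, 13.79
The 2 values of 12.34 occupy positions 2–3 → average rank (2+3)/2 = 2.5.
Sample 1 values → pooled ranks: 10.68→1, 12.34→2.5, 12.34→2.5
Rank sum = 1 + 2.5 + 2.5 = 6

6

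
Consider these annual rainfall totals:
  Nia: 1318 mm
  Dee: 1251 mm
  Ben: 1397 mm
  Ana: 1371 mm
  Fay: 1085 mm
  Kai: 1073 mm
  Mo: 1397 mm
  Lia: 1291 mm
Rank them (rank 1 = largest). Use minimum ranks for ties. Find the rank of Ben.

1

Sorted (descending): 1397, 1397, 1371, 1318, 1291, 1251, 1085, 1073
The 2 values of 1397 occupy positions 1–2 → each gets rank 1.
Ben has value 1397 mm → rank 1.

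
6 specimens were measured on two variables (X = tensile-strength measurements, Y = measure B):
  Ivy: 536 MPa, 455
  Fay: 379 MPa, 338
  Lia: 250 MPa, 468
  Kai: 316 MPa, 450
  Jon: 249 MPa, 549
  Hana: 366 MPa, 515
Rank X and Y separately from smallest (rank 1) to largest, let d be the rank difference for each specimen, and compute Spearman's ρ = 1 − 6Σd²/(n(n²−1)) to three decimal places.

-0.600

Ranks of variable 1: 6, 5, 2, 3, 1, 4
Ranks of variable 2: 3, 1, 4, 2, 6, 5
d = r₁ − r₂: 3, 4, -2, 1, -5, -1
d²: 9, 16, 4, 1, 25, 1; Σd² = 56
ρ = 1 − 6·56/(6·35) = 1 − 336/210 = -0.600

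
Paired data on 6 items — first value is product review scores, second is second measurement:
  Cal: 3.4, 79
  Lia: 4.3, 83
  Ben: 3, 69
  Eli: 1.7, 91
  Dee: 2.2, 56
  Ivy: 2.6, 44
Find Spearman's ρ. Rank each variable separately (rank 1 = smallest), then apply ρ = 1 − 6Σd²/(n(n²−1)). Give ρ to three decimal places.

0.086

Ranks of variable 1: 5, 6, 4, 1, 2, 3
Ranks of variable 2: 4, 5, 3, 6, 2, 1
d = r₁ − r₂: 1, 1, 1, -5, 0, 2
d²: 1, 1, 1, 25, 0, 4; Σd² = 32
ρ = 1 − 6·32/(6·35) = 1 − 192/210 = 0.086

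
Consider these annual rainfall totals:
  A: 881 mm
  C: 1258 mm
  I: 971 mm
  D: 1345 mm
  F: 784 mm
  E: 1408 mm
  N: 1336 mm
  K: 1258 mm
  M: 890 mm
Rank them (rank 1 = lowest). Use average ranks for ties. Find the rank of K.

5.5

Sorted (ascending): 784, 881, 890, 971, 1258, 1258, 1336, 1345, 1408
The 2 values of 1258 occupy positions 5–6 → average rank (5+6)/2 = 5.5.
K has value 1258 mm → rank 5.5.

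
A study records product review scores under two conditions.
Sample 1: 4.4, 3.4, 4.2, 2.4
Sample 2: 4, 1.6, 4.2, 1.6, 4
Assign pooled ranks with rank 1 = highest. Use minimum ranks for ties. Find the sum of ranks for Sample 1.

16

Sorted (descending): 4.4, 4.2, 4.2, 4, 4, 3.4, 2.4, 1.6, 1.6
The 2 values of 4.2 occupy positions 2–3 → each gets rank 2.
The 2 values of 4 occupy positions 4–5 → each gets rank 4.
The 2 values of 1.6 occupy positions 8–9 → each gets rank 8.
Sample 1 values → pooled ranks: 4.4→1, 3.4→6, 4.2→2, 2.4→7
Rank sum = 1 + 6 + 2 + 7 = 16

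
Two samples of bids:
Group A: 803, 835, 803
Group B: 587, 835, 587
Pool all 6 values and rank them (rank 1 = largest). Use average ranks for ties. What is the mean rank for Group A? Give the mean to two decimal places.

2.83

Sorted (descending): 835, 835, 803, 803, 587, 587
The 2 values of 835 occupy positions 1–2 → average rank (1+2)/2 = 1.5.
The 2 values of 803 occupy positions 3–4 → average rank (3+4)/2 = 3.5.
The 2 values of 587 occupy positions 5–6 → average rank (5+6)/2 = 5.5.
Group A values → pooled ranks: 803→3.5, 835→1.5, 803→3.5
Mean rank = (3.5 + 1.5 + 3.5) / 3 = 2.83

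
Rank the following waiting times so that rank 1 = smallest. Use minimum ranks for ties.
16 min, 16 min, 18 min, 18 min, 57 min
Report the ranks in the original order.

Sorted (ascending): 16, 16, 18, 18, 57
The 2 values of 16 occupy positions 1–2 → each gets rank 1.
The 2 values of 18 occupy positions 3–4 → each gets rank 3.

1, 1, 3, 3, 5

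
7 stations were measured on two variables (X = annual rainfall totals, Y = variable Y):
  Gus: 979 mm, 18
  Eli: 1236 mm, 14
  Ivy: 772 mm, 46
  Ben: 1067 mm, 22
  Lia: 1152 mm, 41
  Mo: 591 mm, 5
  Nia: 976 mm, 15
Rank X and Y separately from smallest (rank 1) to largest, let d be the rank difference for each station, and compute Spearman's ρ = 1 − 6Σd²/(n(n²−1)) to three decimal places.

Ranks of variable 1: 4, 7, 2, 5, 6, 1, 3
Ranks of variable 2: 4, 2, 7, 5, 6, 1, 3
d = r₁ − r₂: 0, 5, -5, 0, 0, 0, 0
d²: 0, 25, 25, 0, 0, 0, 0; Σd² = 50
ρ = 1 − 6·50/(7·48) = 1 − 300/336 = 0.107

0.107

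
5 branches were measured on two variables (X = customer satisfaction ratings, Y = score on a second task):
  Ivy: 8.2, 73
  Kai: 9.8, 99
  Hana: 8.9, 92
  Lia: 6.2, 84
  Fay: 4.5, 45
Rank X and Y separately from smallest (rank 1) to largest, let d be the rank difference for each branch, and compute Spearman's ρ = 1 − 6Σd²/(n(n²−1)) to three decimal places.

0.900

Ranks of variable 1: 3, 5, 4, 2, 1
Ranks of variable 2: 2, 5, 4, 3, 1
d = r₁ − r₂: 1, 0, 0, -1, 0
d²: 1, 0, 0, 1, 0; Σd² = 2
ρ = 1 − 6·2/(5·24) = 1 − 12/120 = 0.900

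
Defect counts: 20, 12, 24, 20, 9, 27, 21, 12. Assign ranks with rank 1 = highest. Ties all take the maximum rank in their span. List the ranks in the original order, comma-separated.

Sorted (descending): 27, 24, 21, 20, 20, 12, 12, 9
The 2 values of 20 occupy positions 4–5 → each gets rank 5.
The 2 values of 12 occupy positions 6–7 → each gets rank 7.

5, 7, 2, 5, 8, 1, 3, 7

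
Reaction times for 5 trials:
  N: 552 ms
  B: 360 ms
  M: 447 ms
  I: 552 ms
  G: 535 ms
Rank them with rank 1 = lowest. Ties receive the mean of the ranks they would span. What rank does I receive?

4.5

Sorted (ascending): 360, 447, 535, 552, 552
The 2 values of 552 occupy positions 4–5 → average rank (4+5)/2 = 4.5.
I has value 552 ms → rank 4.5.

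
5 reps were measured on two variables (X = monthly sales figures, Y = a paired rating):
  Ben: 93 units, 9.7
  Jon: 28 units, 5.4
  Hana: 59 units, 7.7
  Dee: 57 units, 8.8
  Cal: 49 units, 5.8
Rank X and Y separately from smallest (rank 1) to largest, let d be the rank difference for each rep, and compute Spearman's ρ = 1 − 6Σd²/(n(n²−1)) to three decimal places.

0.900

Ranks of variable 1: 5, 1, 4, 3, 2
Ranks of variable 2: 5, 1, 3, 4, 2
d = r₁ − r₂: 0, 0, 1, -1, 0
d²: 0, 0, 1, 1, 0; Σd² = 2
ρ = 1 − 6·2/(5·24) = 1 − 12/120 = 0.900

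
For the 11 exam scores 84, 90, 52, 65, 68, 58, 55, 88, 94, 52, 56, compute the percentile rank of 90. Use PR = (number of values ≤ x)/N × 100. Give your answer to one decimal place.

N = 11.
Strictly below 90: 9. Equal to 90: 1.
PR = 10/11 × 100 = 90.9

90.9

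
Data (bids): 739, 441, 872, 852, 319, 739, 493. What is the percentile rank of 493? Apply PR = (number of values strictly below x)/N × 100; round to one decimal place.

28.6

N = 7.
Strictly below 493: 2. Equal to 493: 1.
PR = 2/7 × 100 = 28.6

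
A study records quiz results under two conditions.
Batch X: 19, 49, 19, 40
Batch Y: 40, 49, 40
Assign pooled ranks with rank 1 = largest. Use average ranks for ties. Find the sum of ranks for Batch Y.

Sorted (descending): 49, 49, 40, 40, 40, 19, 19
The 2 values of 49 occupy positions 1–2 → average rank (1+2)/2 = 1.5.
The 3 values of 40 occupy positions 3–5 → average rank 4.
The 2 values of 19 occupy positions 6–7 → average rank (6+7)/2 = 6.5.
Batch Y values → pooled ranks: 40→4, 49→1.5, 40→4
Rank sum = 4 + 1.5 + 4 = 9.5

9.5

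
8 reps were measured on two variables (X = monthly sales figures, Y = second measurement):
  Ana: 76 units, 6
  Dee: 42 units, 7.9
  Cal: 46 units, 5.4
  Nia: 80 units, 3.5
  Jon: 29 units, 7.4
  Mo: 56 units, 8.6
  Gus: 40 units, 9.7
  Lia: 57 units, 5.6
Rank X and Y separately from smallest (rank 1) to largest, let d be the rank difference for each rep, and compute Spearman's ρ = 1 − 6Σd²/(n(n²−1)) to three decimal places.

-0.619

Ranks of variable 1: 7, 3, 4, 8, 1, 5, 2, 6
Ranks of variable 2: 4, 6, 2, 1, 5, 7, 8, 3
d = r₁ − r₂: 3, -3, 2, 7, -4, -2, -6, 3
d²: 9, 9, 4, 49, 16, 4, 36, 9; Σd² = 136
ρ = 1 − 6·136/(8·63) = 1 − 816/504 = -0.619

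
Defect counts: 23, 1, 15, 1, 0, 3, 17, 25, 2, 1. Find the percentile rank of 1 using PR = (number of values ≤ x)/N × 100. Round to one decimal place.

40.0

N = 10.
Strictly below 1: 1. Equal to 1: 3.
PR = 4/10 × 100 = 40.0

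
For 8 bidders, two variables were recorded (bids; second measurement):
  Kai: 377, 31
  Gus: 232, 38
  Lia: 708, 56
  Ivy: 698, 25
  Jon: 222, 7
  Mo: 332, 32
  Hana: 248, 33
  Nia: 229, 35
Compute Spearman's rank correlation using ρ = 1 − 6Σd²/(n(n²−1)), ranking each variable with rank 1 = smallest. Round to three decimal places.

0.190

Ranks of variable 1: 6, 3, 8, 7, 1, 5, 4, 2
Ranks of variable 2: 3, 7, 8, 2, 1, 4, 5, 6
d = r₁ − r₂: 3, -4, 0, 5, 0, 1, -1, -4
d²: 9, 16, 0, 25, 0, 1, 1, 16; Σd² = 68
ρ = 1 − 6·68/(8·63) = 1 − 408/504 = 0.190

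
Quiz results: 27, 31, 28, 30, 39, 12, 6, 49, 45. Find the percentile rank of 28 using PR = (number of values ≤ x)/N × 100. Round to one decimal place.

44.4

N = 9.
Strictly below 28: 3. Equal to 28: 1.
PR = 4/9 × 100 = 44.4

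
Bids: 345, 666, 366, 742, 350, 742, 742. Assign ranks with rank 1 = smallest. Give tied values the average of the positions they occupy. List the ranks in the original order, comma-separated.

1, 4, 3, 6, 2, 6, 6

Sorted (ascending): 345, 350, 366, 666, 742, 742, 742
The 3 values of 742 occupy positions 5–7 → average rank 6.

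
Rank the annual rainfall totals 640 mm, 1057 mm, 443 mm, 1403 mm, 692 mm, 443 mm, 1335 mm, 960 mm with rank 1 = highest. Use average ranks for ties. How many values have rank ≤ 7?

6

Sorted (descending): 1403, 1335, 1057, 960, 692, 640, 443, 443
The 2 values of 443 occupy positions 7–8 → average rank (7+8)/2 = 7.5.
Ranks ≤ 7: {1, 2, 3, 4, 5, 6} → 6 values.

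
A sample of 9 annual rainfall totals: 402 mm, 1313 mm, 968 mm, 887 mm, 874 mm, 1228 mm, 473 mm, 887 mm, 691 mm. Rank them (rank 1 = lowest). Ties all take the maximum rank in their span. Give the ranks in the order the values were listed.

1, 9, 7, 6, 4, 8, 2, 6, 3

Sorted (ascending): 402, 473, 691, 874, 887, 887, 968, 1228, 1313
The 2 values of 887 occupy positions 5–6 → each gets rank 6.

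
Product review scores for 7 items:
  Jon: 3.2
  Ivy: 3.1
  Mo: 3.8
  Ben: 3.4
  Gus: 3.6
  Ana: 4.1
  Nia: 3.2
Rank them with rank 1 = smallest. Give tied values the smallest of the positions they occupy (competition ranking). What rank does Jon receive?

2

Sorted (ascending): 3.1, 3.2, 3.2, 3.4, 3.6, 3.8, 4.1
The 2 values of 3.2 occupy positions 2–3 → each gets rank 2.
Jon has value 3.2 → rank 2.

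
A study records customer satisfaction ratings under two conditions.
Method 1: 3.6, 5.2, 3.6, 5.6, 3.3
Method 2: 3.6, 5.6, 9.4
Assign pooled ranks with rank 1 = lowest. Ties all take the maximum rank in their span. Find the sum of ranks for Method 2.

19

Sorted (ascending): 3.3, 3.6, 3.6, 3.6, 5.2, 5.6, 5.6, 9.4
The 3 values of 3.6 occupy positions 2–4 → each gets rank 4.
The 2 values of 5.6 occupy positions 6–7 → each gets rank 7.
Method 2 values → pooled ranks: 3.6→4, 5.6→7, 9.4→8
Rank sum = 4 + 7 + 8 = 19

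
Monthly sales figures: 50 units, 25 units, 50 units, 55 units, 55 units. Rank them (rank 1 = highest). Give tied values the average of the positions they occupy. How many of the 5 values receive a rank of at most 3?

Sorted (descending): 55, 55, 50, 50, 25
The 2 values of 55 occupy positions 1–2 → average rank (1+2)/2 = 1.5.
The 2 values of 50 occupy positions 3–4 → average rank (3+4)/2 = 3.5.
Ranks ≤ 3: {1.5, 1.5} → 2 values.

2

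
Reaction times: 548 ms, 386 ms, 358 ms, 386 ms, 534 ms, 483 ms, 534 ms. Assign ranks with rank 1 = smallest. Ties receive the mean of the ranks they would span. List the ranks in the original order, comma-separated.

Sorted (ascending): 358, 386, 386, 483, 534, 534, 548
The 2 values of 386 occupy positions 2–3 → average rank (2+3)/2 = 2.5.
The 2 values of 534 occupy positions 5–6 → average rank (5+6)/2 = 5.5.

7, 2.5, 1, 2.5, 5.5, 4, 5.5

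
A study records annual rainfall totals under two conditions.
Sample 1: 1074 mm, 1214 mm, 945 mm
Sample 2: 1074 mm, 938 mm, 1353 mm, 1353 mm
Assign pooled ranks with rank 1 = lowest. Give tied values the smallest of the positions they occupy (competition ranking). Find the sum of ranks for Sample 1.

Sorted (ascending): 938, 945, 1074, 1074, 1214, 1353, 1353
The 2 values of 1074 occupy positions 3–4 → each gets rank 3.
The 2 values of 1353 occupy positions 6–7 → each gets rank 6.
Sample 1 values → pooled ranks: 1074→3, 1214→5, 945→2
Rank sum = 3 + 5 + 2 = 10

10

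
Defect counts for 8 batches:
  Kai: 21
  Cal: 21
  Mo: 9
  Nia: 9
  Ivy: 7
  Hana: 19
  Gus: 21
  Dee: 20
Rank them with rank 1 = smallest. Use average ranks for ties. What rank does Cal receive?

7

Sorted (ascending): 7, 9, 9, 19, 20, 21, 21, 21
The 2 values of 9 occupy positions 2–3 → average rank (2+3)/2 = 2.5.
The 3 values of 21 occupy positions 6–8 → average rank 7.
Cal has value 21 → rank 7.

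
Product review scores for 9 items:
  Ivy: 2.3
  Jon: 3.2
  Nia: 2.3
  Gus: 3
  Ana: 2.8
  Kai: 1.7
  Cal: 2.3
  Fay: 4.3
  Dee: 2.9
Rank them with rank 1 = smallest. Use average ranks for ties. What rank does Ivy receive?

3

Sorted (ascending): 1.7, 2.3, 2.3, 2.3, 2.8, 2.9, 3, 3.2, 4.3
The 3 values of 2.3 occupy positions 2–4 → average rank 3.
Ivy has value 2.3 → rank 3.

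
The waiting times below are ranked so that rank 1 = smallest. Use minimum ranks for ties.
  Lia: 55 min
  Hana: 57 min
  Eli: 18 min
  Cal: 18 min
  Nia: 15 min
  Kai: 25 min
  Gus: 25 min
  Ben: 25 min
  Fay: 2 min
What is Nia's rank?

2

Sorted (ascending): 2, 15, 18, 18, 25, 25, 25, 55, 57
The 2 values of 18 occupy positions 3–4 → each gets rank 3.
The 3 values of 25 occupy positions 5–7 → each gets rank 5.
Nia has value 15 min → rank 2.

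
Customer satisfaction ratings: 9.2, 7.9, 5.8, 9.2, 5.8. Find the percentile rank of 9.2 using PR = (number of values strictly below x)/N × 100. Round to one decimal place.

N = 5.
Strictly below 9.2: 3. Equal to 9.2: 2.
PR = 3/5 × 100 = 60.0

60.0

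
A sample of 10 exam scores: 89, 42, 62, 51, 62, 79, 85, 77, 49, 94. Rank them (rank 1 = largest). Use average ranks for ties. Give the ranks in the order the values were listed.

2, 10, 6.5, 8, 6.5, 4, 3, 5, 9, 1

Sorted (descending): 94, 89, 85, 79, 77, 62, 62, 51, 49, 42
The 2 values of 62 occupy positions 6–7 → average rank (6+7)/2 = 6.5.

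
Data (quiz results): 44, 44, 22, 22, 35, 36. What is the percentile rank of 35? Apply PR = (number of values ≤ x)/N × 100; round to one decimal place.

50.0

N = 6.
Strictly below 35: 2. Equal to 35: 1.
PR = 3/6 × 100 = 50.0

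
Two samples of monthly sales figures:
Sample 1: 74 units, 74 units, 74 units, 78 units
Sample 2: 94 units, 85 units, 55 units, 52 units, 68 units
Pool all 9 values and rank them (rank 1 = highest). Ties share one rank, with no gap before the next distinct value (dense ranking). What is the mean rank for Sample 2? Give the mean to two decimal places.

Sorted (descending): 94, 85, 78, 74, 74, 74, 68, 55, 52
The 3 values of 74 share dense rank 4.
Remaining distinct values take the next consecutive integers.
Sample 2 values → pooled ranks: 94→1, 85→2, 55→6, 52→7, 68→5
Mean rank = (1 + 2 + 6 + 7 + 5) / 5 = 4.20

4.20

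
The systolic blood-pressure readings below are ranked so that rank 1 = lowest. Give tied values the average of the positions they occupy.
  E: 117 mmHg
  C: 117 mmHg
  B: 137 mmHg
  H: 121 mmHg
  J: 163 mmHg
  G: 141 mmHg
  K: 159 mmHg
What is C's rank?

1.5

Sorted (ascending): 117, 117, 121, 137, 141, 159, 163
The 2 values of 117 occupy positions 1–2 → average rank (1+2)/2 = 1.5.
C has value 117 mmHg → rank 1.5.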